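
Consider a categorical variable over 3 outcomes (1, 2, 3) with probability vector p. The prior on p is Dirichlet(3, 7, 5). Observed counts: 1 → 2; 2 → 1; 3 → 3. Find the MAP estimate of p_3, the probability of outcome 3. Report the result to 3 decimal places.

MAP estimate: 0.389

The posterior is Dirichlet(αᵢ + nᵢ) = Dirichlet(5, 8, 8).
For a Dirichlet(a₁,…,a_K) with all aᵢ > 1, the mode has j-th component (aⱼ − 1)/(Σaᵢ − K).
Here Σaᵢ = 21 and K = 3, so p_3 = (8 − 1)/(21 − 3) = 7/18 ≈ 0.389.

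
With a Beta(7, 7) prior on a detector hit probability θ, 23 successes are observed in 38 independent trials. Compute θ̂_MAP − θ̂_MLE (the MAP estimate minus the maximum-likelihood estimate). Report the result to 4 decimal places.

Posterior is Beta(30, 22); MAP = (30−1)/(52−2) = 29/50 ≈ 0.58000.
MLE ignores the prior: θ̂_MLE = k/n = 23/38 ≈ 0.60526.
Difference = 29/50 − 23/38 = -12/475 ≈ -0.0253.

MAP − MLE = -0.0253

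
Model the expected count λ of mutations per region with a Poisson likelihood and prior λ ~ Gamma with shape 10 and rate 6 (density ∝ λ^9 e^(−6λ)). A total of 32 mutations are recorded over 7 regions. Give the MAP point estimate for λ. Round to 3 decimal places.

Σxᵢ = 32, n = 7.
Posterior ∝ λ^9e^(−6λ) · λ^32e^(−7λ) = λ^41e^(−13λ), i.e. Gamma(shape=42, rate=13).
The mode of a Gamma(a, b) with a ≥ 1 (shape–rate) is (a−1)/b = 41/13 ≈ 3.154.

λ̂_MAP = 3.154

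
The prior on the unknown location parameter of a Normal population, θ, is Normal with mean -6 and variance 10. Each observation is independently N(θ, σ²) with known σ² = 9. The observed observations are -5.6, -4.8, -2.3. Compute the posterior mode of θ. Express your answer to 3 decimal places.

θ̂_MAP = -4.641

n = 3; x̄ = ((-5.6) + (-4.8) + (-2.3))/3 = -12.7/3 = -127/30 ≈ -4.2333.
For a Normal prior and Normal likelihood with known variance, the posterior is Normal; its mode equals its mean, the precision-weighted average.
Prior precision 1/σ₀² = 1/10 = 0.1; data precision n/σ² = 3/9 = 1/3.
θ̂ = (0.1·(-6) + (1/3)·(-127/30)) / (0.1 + 1/3) = (-181/90)/(13/30) = -181/39 ≈ -4.641.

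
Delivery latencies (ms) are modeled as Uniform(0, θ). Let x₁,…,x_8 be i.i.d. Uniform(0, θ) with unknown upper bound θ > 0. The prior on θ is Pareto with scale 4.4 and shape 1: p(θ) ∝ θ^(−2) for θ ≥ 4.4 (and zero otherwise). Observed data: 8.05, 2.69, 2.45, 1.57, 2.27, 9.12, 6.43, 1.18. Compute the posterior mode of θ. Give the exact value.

θ̂_MAP = 9.12

The Uniform(0, θ) likelihood is θ^(−n) for θ ≥ max(xᵢ), zero otherwise. Here max(xᵢ) = 9.12.
Posterior ∝ θ^(−2) · θ^(−8) = θ^(−10) on θ ≥ max(4.4, 9.12) = 9.12.
This density is strictly decreasing in θ, so the posterior mode lies at the lower boundary of the support.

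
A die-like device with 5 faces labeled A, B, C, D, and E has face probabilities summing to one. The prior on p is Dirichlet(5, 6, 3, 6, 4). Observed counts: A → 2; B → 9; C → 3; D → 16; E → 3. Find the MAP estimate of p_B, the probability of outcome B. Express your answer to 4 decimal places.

MAP estimate of p_B = 0.2692

The posterior is Dirichlet(αᵢ + nᵢ) = Dirichlet(7, 15, 6, 22, 7).
For a Dirichlet(a₁,…,a_K) with all aᵢ > 1, the mode has j-th component (aⱼ − 1)/(Σaᵢ − K).
Here Σaᵢ = 57 and K = 5, so p_B = (15 − 1)/(57 − 5) = 14/52 ≈ 0.2692.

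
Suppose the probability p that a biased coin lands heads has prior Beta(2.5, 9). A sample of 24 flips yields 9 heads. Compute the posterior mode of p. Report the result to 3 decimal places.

p̂_MAP = 0.313

Prior: Beta(2.5, 9).
Data: 9 successes in 24 trials. The binomial likelihood contributes p^9(1−p)^15, so the posterior is Beta(2.5+9, 9+15) = Beta(11.5, 24).
For Beta(a, b) with a, b > 1 the mode is (a−1)/(a+b−2) = 10.5/33.5 ≈ 0.313.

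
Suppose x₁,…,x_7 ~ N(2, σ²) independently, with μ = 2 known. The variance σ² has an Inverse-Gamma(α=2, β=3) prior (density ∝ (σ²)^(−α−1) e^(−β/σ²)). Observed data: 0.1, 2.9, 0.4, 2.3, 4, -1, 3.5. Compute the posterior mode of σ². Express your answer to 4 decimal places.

σ̂²_MAP = 2.1785

Sum of squared deviations about the known mean: SS = (0.1−2)² + (2.9−2)² + (0.4−2)² + (2.3−2)² + (4−2)² + (-1−2)² + (3.5−2)² = 22.32.
The Normal likelihood contributes (σ²)^(−n/2) exp(−SS/(2σ²)), so the posterior is Inverse-Gamma(α + n/2, β + SS/2) = Inverse-Gamma(5.5, 14.16).
The mode of Inverse-Gamma(a, b) is b/(a+1) = 14.16/6.5 ≈ 2.1785.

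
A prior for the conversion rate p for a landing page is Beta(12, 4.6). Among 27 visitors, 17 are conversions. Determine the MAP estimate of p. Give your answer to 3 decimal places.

p̂_MAP = 0.673

Prior: Beta(12, 4.6).
Data: 17 successes in 27 trials. The binomial likelihood contributes p^17(1−p)^10, so the posterior is Beta(12+17, 4.6+10) = Beta(29, 14.6).
For Beta(a, b) with a, b > 1 the mode is (a−1)/(a+b−2) = 28/41.6 ≈ 0.673.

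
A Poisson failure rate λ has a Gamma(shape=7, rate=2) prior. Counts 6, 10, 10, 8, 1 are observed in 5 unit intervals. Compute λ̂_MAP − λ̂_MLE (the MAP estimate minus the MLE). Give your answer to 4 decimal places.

MAP − MLE = -1.1429

Σxᵢ = 35. Posterior is Gamma(42, 7); MAP = (42−1)/7 = 41/7 ≈ 5.85714.
MLE = x̄ = 35/5 ≈ 7.00000.
Difference = 41/7 − 35/5 = -8/7 ≈ -1.1429.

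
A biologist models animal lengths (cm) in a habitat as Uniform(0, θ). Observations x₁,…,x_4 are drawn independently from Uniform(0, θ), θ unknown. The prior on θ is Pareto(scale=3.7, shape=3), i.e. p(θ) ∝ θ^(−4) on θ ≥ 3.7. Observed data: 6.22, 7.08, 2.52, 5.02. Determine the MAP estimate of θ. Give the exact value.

The Uniform(0, θ) likelihood is θ^(−n) for θ ≥ max(xᵢ), zero otherwise. Here max(xᵢ) = 7.08.
Posterior ∝ θ^(−4) · θ^(−4) = θ^(−8) on θ ≥ max(3.7, 7.08) = 7.08.
This density is strictly decreasing in θ, so the posterior mode lies at the lower boundary of the support.

θ̂_MAP = 7.08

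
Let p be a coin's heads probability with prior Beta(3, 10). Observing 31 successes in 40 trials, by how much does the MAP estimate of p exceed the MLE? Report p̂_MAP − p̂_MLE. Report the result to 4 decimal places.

Posterior is Beta(34, 19); MAP = (34−1)/(53−2) = 33/51 ≈ 0.64706.
MLE ignores the prior: p̂_MLE = k/n = 31/40 ≈ 0.77500.
Difference = 33/51 − 31/40 = -87/680 ≈ -0.1279.

MAP − MLE = -0.1279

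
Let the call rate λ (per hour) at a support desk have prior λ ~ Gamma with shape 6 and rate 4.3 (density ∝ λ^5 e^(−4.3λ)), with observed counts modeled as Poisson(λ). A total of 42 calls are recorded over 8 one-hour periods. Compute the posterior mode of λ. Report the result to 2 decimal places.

Σxᵢ = 42, n = 8.
Posterior ∝ λ^5e^(−4.3λ) · λ^42e^(−8λ) = λ^47e^(−12.3λ), i.e. Gamma(shape=48, rate=12.3).
The mode of a Gamma(a, b) with a ≥ 1 (shape–rate) is (a−1)/b = 47/12.3 ≈ 3.82.

λ̂_MAP = 3.82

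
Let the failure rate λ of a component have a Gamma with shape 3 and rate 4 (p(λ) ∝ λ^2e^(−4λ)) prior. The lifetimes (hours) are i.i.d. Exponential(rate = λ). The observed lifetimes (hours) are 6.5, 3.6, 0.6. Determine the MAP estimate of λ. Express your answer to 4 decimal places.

The Exponential(rate=λ) likelihood is ∝ λ^n e^(−λΣtᵢ). Here n = 3 and Σtᵢ = 6.5 + 3.6 + 0.6 = 10.7.
Posterior ∝ λ^2e^(−4λ) · λ^3e^(−10.7λ) = λ^5e^(−14.7λ), i.e. Gamma(6, 14.7).
Mode = (a−1)/b = 5/14.7 ≈ 0.3401.

λ̂_MAP = 0.3401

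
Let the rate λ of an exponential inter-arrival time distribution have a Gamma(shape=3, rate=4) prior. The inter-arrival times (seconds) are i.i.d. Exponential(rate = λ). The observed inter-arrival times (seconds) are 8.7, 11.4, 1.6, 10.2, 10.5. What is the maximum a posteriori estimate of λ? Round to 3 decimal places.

λ̂_MAP = 0.151

The Exponential(rate=λ) likelihood is ∝ λ^n e^(−λΣtᵢ). Here n = 5 and Σtᵢ = 8.7 + 11.4 + 1.6 + 10.2 + 10.5 = 42.4.
Posterior ∝ λ^2e^(−4λ) · λ^5e^(−42.4λ) = λ^7e^(−46.4λ), i.e. Gamma(8, 46.4).
Mode = (a−1)/b = 7/46.4 ≈ 0.151.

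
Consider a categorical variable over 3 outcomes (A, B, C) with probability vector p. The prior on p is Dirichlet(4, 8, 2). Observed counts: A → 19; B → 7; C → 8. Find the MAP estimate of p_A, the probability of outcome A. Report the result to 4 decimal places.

MAP estimate of p_A = 0.4889

The posterior is Dirichlet(αᵢ + nᵢ) = Dirichlet(23, 15, 10).
For a Dirichlet(a₁,…,a_K) with all aᵢ > 1, the mode has j-th component (aⱼ − 1)/(Σaᵢ − K).
Here Σaᵢ = 48 and K = 3, so p_A = (23 − 1)/(48 − 3) = 22/45 ≈ 0.4889.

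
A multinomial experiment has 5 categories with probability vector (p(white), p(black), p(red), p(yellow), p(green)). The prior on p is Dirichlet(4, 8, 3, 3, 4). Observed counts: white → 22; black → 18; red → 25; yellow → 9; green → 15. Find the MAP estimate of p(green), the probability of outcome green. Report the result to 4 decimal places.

The posterior is Dirichlet(αᵢ + nᵢ) = Dirichlet(26, 26, 28, 12, 19).
For a Dirichlet(a₁,…,a_K) with all aᵢ > 1, the mode has j-th component (aⱼ − 1)/(Σaᵢ − K).
Here Σaᵢ = 111 and K = 5, so p(green) = (19 − 1)/(111 − 5) = 18/106 ≈ 0.1698.

MAP estimate of p(green) = 0.1698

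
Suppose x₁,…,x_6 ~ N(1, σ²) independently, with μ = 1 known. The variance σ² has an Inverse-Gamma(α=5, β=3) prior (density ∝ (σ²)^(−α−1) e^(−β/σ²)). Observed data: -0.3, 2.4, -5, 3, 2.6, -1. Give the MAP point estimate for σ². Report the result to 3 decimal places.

Sum of squared deviations about the known mean: SS = (-0.3−1)² + (2.4−1)² + (-5−1)² + (3−1)² + (2.6−1)² + (-1−1)² = 50.21.
The Normal likelihood contributes (σ²)^(−n/2) exp(−SS/(2σ²)), so the posterior is Inverse-Gamma(α + n/2, β + SS/2) = Inverse-Gamma(8, 28.105).
The mode of Inverse-Gamma(a, b) is b/(a+1) = 28.105/9 ≈ 3.123.

σ̂²_MAP = 3.123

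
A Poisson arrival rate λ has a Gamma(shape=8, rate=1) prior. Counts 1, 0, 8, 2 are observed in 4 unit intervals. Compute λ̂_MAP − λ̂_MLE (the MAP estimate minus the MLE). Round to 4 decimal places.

Σxᵢ = 11. Posterior is Gamma(19, 5); MAP = (19−1)/5 = 18/5 ≈ 3.60000.
MLE = x̄ = 11/4 ≈ 2.75000.
Difference = 18/5 − 11/4 = 17/20 ≈ 0.8500.

MAP − MLE = 0.8500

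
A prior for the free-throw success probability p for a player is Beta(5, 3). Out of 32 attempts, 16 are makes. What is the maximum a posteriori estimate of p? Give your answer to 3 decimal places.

Prior: Beta(5, 3).
Data: 16 successes in 32 trials. The binomial likelihood contributes p^16(1−p)^16, so the posterior is Beta(5+16, 3+16) = Beta(21, 19).
For Beta(a, b) with a, b > 1 the mode is (a−1)/(a+b−2) = 20/38 ≈ 0.526.

p̂_MAP = 0.526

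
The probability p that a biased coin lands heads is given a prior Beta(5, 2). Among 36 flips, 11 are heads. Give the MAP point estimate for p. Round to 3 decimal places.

Prior: Beta(5, 2).
Data: 11 successes in 36 trials. The binomial likelihood contributes p^11(1−p)^25, so the posterior is Beta(5+11, 2+25) = Beta(16, 27).
For Beta(a, b) with a, b > 1 the mode is (a−1)/(a+b−2) = 15/41 ≈ 0.366.

p̂_MAP = 0.366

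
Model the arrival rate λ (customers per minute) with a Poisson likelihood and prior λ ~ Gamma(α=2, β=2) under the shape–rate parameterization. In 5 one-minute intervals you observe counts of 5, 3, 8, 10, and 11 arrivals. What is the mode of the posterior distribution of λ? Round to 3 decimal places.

λ̂_MAP = 5.429

Σxᵢ = 5+3+8+10+11 = 37, with n = 5.
Posterior ∝ λe^(−2λ) · λ^37e^(−5λ) = λ^38e^(−7λ), i.e. Gamma(shape=39, rate=7).
The mode of a Gamma(a, b) with a ≥ 1 (shape–rate) is (a−1)/b = 38/7 ≈ 5.429.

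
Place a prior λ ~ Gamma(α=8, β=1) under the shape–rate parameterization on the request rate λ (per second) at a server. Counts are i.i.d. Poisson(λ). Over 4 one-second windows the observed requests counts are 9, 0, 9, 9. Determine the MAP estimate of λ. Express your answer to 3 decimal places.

λ̂_MAP = 6.800

Σxᵢ = 9+0+9+9 = 27, with n = 4.
Posterior ∝ λ^7e^(−1λ) · λ^27e^(−4λ) = λ^34e^(−5λ), i.e. Gamma(shape=35, rate=5).
The mode of a Gamma(a, b) with a ≥ 1 (shape–rate) is (a−1)/b = 34/5 ≈ 6.800.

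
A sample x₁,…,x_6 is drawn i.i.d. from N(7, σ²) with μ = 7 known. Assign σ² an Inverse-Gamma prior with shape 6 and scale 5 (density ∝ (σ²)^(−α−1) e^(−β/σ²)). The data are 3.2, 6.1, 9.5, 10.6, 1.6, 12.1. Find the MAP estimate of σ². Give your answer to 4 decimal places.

σ̂²_MAP = 4.9815

Sum of squared deviations about the known mean: SS = (3.2−7)² + (6.1−7)² + (9.5−7)² + (10.6−7)² + (1.6−7)² + (12.1−7)² = 89.63.
The Normal likelihood contributes (σ²)^(−n/2) exp(−SS/(2σ²)), so the posterior is Inverse-Gamma(α + n/2, β + SS/2) = Inverse-Gamma(9, 49.815).
The mode of Inverse-Gamma(a, b) is b/(a+1) = 49.815/10 ≈ 4.9815.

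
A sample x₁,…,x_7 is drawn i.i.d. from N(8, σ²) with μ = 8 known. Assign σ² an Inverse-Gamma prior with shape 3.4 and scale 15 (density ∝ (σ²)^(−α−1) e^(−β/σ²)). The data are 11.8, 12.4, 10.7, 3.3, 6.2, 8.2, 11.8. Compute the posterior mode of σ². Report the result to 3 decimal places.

σ̂²_MAP = 7.019

Sum of squared deviations about the known mean: SS = (11.8−8)² + (12.4−8)² + (10.7−8)² + (3.3−8)² + (6.2−8)² + (8.2−8)² + (11.8−8)² = 80.9.
The Normal likelihood contributes (σ²)^(−n/2) exp(−SS/(2σ²)), so the posterior is Inverse-Gamma(α + n/2, β + SS/2) = Inverse-Gamma(6.9, 55.45).
The mode of Inverse-Gamma(a, b) is b/(a+1) = 55.45/7.9 ≈ 7.019.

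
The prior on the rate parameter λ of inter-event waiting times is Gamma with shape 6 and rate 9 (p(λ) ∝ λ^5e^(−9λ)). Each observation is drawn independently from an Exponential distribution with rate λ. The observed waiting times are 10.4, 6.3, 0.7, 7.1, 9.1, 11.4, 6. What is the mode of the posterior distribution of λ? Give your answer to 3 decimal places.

λ̂_MAP = 0.200

The Exponential(rate=λ) likelihood is ∝ λ^n e^(−λΣtᵢ). Here n = 7 and Σtᵢ = 10.4 + 6.3 + 0.7 + 7.1 + 9.1 + 11.4 + 6 = 51.
Posterior ∝ λ^5e^(−9λ) · λ^7e^(−51λ) = λ^12e^(−60λ), i.e. Gamma(13, 60).
Mode = (a−1)/b = 12/60 ≈ 0.200.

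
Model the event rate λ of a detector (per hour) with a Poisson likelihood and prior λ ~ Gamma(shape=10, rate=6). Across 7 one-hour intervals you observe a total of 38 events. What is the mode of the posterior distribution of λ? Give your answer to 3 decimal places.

Σxᵢ = 38, n = 7.
Posterior ∝ λ^9e^(−6λ) · λ^38e^(−7λ) = λ^47e^(−13λ), i.e. Gamma(shape=48, rate=13).
The mode of a Gamma(a, b) with a ≥ 1 (shape–rate) is (a−1)/b = 47/13 ≈ 3.615.

λ̂_MAP = 3.615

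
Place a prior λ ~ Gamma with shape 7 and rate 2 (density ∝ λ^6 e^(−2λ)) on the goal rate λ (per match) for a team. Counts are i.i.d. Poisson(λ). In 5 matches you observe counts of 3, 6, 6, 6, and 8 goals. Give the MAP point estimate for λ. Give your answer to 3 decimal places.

Σxᵢ = 3+6+6+6+8 = 29, with n = 5.
Posterior ∝ λ^6e^(−2λ) · λ^29e^(−5λ) = λ^35e^(−7λ), i.e. Gamma(shape=36, rate=7).
The mode of a Gamma(a, b) with a ≥ 1 (shape–rate) is (a−1)/b = 35/7 ≈ 5.000.

λ̂_MAP = 5.000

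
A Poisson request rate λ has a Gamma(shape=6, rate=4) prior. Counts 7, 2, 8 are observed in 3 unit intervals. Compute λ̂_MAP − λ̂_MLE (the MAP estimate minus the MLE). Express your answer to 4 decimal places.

Σxᵢ = 17. Posterior is Gamma(23, 7); MAP = (23−1)/7 = 22/7 ≈ 3.14286.
MLE = x̄ = 17/3 ≈ 5.66667.
Difference = 22/7 − 17/3 = -53/21 ≈ -2.5238.

MAP − MLE = -2.5238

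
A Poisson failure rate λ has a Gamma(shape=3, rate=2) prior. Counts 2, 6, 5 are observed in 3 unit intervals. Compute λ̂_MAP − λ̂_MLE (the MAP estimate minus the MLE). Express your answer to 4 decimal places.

Σxᵢ = 13. Posterior is Gamma(16, 5); MAP = (16−1)/5 = 15/5 ≈ 3.00000.
MLE = x̄ = 13/3 ≈ 4.33333.
Difference = 15/5 − 13/3 = -4/3 ≈ -1.3333.

MAP − MLE = -1.3333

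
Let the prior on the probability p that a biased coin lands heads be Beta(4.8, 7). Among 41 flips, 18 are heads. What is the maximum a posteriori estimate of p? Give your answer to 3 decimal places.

Prior: Beta(4.8, 7).
Data: 18 successes in 41 trials. The binomial likelihood contributes p^18(1−p)^23, so the posterior is Beta(4.8+18, 7+23) = Beta(22.8, 30).
For Beta(a, b) with a, b > 1 the mode is (a−1)/(a+b−2) = 21.8/50.8 ≈ 0.429.

p̂_MAP = 0.429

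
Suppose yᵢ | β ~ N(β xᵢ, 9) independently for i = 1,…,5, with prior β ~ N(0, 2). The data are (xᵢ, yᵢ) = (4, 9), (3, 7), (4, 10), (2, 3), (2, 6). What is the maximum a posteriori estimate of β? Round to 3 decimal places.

log p(β | y) = −Σ(yᵢ − βxᵢ)²/(2·9) − β²/(2·2) + const.
Setting the derivative to zero: Σxᵢ(yᵢ − βxᵢ)/9 − β/2 = 0, so β = Σxᵢyᵢ / (Σxᵢ² + σ²/τ²).
Σxᵢyᵢ = 4·9 + 3·7 + 4·10 + 2·3 + 2·6 = 115; Σxᵢ² = 49; σ²/τ² = 4.5.
β̂_MAP = 115 / (49 + 4.5) = 115/53.5 ≈ 2.150.

β̂_MAP = 2.150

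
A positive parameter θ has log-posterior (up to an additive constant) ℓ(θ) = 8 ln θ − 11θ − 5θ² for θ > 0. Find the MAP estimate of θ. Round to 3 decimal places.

θ̂_MAP = 0.500

ℓ'(θ) = 8/θ − 11 − 10θ. Setting this to zero and multiplying by θ: 10θ² + 11θ − 8 = 0.
θ = (−11 + √(11² + 4·10·8)) / (2·10) = (−11 + √441) / 20 = (−11 + 21)/20 = 1/2.
ℓ''(θ) = −8/θ² − 10 < 0, confirming a maximum.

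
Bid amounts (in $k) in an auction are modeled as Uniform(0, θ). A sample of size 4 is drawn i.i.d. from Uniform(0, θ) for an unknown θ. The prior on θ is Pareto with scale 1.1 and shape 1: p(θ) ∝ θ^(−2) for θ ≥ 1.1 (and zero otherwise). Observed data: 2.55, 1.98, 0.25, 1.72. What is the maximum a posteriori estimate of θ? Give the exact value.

The Uniform(0, θ) likelihood is θ^(−n) for θ ≥ max(xᵢ), zero otherwise. Here max(xᵢ) = 2.55.
Posterior ∝ θ^(−2) · θ^(−4) = θ^(−6) on θ ≥ max(1.1, 2.55) = 2.55.
This density is strictly decreasing in θ, so the posterior mode lies at the lower boundary of the support.

θ̂_MAP = 2.55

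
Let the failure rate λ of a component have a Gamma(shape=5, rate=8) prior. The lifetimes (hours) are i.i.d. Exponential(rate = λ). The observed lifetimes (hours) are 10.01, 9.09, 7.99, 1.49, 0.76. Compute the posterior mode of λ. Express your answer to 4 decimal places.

λ̂_MAP = 0.2410

The Exponential(rate=λ) likelihood is ∝ λ^n e^(−λΣtᵢ). Here n = 5 and Σtᵢ = 10.01 + 9.09 + 7.99 + 1.49 + 0.76 = 29.34.
Posterior ∝ λ^4e^(−8λ) · λ^5e^(−29.34λ) = λ^9e^(−37.34λ), i.e. Gamma(10, 37.34).
Mode = (a−1)/b = 9/37.34 ≈ 0.2410.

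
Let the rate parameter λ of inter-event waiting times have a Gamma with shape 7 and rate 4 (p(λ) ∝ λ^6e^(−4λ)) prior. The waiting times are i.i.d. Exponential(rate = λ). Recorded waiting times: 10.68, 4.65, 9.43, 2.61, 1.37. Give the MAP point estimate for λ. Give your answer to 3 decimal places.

The Exponential(rate=λ) likelihood is ∝ λ^n e^(−λΣtᵢ). Here n = 5 and Σtᵢ = 10.68 + 4.65 + 9.43 + 2.61 + 1.37 = 28.74.
Posterior ∝ λ^6e^(−4λ) · λ^5e^(−28.74λ) = λ^11e^(−32.74λ), i.e. Gamma(12, 32.74).
Mode = (a−1)/b = 11/32.74 ≈ 0.336.

λ̂_MAP = 0.336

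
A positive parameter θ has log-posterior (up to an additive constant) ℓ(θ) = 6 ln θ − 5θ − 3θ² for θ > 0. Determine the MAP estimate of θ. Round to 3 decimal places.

θ̂_MAP = 0.667

ℓ'(θ) = 6/θ − 5 − 6θ. Setting this to zero and multiplying by θ: 6θ² + 5θ − 6 = 0.
θ = (−5 + √(5² + 4·6·6)) / (2·6) = (−5 + √169) / 12 = (−5 + 13)/12 = 2/3.
ℓ''(θ) = −6/θ² − 6 < 0, confirming a maximum.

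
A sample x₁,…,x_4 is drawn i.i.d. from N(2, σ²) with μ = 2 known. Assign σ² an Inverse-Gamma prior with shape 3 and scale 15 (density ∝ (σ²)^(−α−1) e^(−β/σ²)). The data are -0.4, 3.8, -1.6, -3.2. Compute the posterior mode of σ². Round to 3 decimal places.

Sum of squared deviations about the known mean: SS = (-0.4−2)² + (3.8−2)² + (-1.6−2)² + (-3.2−2)² = 49.
The Normal likelihood contributes (σ²)^(−n/2) exp(−SS/(2σ²)), so the posterior is Inverse-Gamma(α + n/2, β + SS/2) = Inverse-Gamma(5, 39.5).
The mode of Inverse-Gamma(a, b) is b/(a+1) = 39.5/6 ≈ 6.583.

σ̂²_MAP = 6.583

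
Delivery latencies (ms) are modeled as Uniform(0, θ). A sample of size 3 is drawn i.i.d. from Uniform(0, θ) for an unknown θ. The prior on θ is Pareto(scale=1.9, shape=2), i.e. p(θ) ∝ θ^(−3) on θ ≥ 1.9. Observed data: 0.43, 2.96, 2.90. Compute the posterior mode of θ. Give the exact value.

The Uniform(0, θ) likelihood is θ^(−n) for θ ≥ max(xᵢ), zero otherwise. Here max(xᵢ) = 2.96.
Posterior ∝ θ^(−3) · θ^(−3) = θ^(−6) on θ ≥ max(1.9, 2.96) = 2.96.
This density is strictly decreasing in θ, so the posterior mode lies at the lower boundary of the support.

θ̂_MAP = 2.96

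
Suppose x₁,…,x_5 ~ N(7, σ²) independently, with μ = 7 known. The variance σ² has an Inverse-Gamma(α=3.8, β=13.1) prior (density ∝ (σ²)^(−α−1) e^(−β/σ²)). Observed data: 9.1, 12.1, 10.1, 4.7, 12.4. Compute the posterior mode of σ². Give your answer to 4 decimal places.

Sum of squared deviations about the known mean: SS = (9.1−7)² + (12.1−7)² + (10.1−7)² + (4.7−7)² + (12.4−7)² = 74.48.
The Normal likelihood contributes (σ²)^(−n/2) exp(−SS/(2σ²)), so the posterior is Inverse-Gamma(α + n/2, β + SS/2) = Inverse-Gamma(6.3, 50.34).
The mode of Inverse-Gamma(a, b) is b/(a+1) = 50.34/7.3 ≈ 6.8959.

σ̂²_MAP = 6.8959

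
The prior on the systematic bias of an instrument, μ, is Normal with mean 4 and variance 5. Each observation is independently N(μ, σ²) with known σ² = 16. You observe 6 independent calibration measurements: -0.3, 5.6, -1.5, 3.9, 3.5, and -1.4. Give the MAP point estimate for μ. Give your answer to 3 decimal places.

μ̂_MAP = 2.457

n = 6; x̄ = ((-0.3) + 5.6 + (-1.5) + 3.9 + 3.5 + (-1.4))/6 = 9.8/6 = 49/30 ≈ 1.6333.
For a Normal prior and Normal likelihood with known variance, the posterior is Normal; its mode equals its mean, the precision-weighted average.
Prior precision 1/σ₀² = 1/5 = 0.2; data precision n/σ² = 6/16 = 0.375.
μ̂ = (0.2·4 + 0.375·(49/30)) / (0.2 + 0.375) = 1.4125/0.575 = 113/46 ≈ 2.457.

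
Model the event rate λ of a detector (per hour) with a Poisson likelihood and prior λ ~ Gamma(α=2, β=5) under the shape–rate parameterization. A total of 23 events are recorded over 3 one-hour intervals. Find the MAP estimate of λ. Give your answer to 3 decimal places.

Σxᵢ = 23, n = 3.
Posterior ∝ λe^(−5λ) · λ^23e^(−3λ) = λ^24e^(−8λ), i.e. Gamma(shape=25, rate=8).
The mode of a Gamma(a, b) with a ≥ 1 (shape–rate) is (a−1)/b = 24/8 ≈ 3.000.

λ̂_MAP = 3.000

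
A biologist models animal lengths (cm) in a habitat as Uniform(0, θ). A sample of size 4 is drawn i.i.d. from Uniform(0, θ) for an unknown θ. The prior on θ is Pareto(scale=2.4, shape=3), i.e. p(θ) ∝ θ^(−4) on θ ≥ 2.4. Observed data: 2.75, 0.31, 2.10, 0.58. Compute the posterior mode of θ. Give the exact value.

θ̂_MAP = 2.75

The Uniform(0, θ) likelihood is θ^(−n) for θ ≥ max(xᵢ), zero otherwise. Here max(xᵢ) = 2.75.
Posterior ∝ θ^(−4) · θ^(−4) = θ^(−8) on θ ≥ max(2.4, 2.75) = 2.75.
This density is strictly decreasing in θ, so the posterior mode lies at the lower boundary of the support.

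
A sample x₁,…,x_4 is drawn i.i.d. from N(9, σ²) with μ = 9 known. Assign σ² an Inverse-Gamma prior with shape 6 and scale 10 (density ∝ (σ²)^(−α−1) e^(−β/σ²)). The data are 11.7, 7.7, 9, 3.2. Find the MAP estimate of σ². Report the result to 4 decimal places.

Sum of squared deviations about the known mean: SS = (11.7−9)² + (7.7−9)² + (9−9)² + (3.2−9)² = 42.62.
The Normal likelihood contributes (σ²)^(−n/2) exp(−SS/(2σ²)), so the posterior is Inverse-Gamma(α + n/2, β + SS/2) = Inverse-Gamma(8, 31.31).
The mode of Inverse-Gamma(a, b) is b/(a+1) = 31.31/9 ≈ 3.4789.

σ̂²_MAP = 3.4789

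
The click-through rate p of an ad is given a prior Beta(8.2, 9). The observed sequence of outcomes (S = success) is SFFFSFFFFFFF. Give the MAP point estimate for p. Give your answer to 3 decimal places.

Prior: Beta(8.2, 9).
Data: 2 successes in 12 trials (from the sequence). The binomial likelihood contributes p^2(1−p)^10, so the posterior is Beta(8.2+2, 9+10) = Beta(10.2, 19).
For Beta(a, b) with a, b > 1 the mode is (a−1)/(a+b−2) = 9.2/27.2 ≈ 0.338.

p̂_MAP = 0.338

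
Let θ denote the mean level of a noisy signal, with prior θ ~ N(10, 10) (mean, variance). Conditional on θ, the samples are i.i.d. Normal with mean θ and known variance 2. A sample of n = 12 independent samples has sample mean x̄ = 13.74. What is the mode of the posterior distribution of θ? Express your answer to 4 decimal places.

n = 12, x̄ = 13.74.
For a Normal prior and Normal likelihood with known variance, the posterior is Normal; its mode equals its mean, the precision-weighted average.
Prior precision 1/σ₀² = 1/10 = 0.1; data precision n/σ² = 12/2 = 6.
θ̂ = (0.1·10 + 6·13.74) / (0.1 + 6) = 83.44/6.1 = 4172/305 ≈ 13.6787.

θ̂_MAP = 13.6787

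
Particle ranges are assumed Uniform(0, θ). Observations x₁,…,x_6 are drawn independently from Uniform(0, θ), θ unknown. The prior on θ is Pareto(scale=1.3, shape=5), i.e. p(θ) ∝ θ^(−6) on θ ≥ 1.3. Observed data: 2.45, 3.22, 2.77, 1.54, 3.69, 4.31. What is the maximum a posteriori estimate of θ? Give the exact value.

θ̂_MAP = 4.31

The Uniform(0, θ) likelihood is θ^(−n) for θ ≥ max(xᵢ), zero otherwise. Here max(xᵢ) = 4.31.
Posterior ∝ θ^(−6) · θ^(−6) = θ^(−12) on θ ≥ max(1.3, 4.31) = 4.31.
This density is strictly decreasing in θ, so the posterior mode lies at the lower boundary of the support.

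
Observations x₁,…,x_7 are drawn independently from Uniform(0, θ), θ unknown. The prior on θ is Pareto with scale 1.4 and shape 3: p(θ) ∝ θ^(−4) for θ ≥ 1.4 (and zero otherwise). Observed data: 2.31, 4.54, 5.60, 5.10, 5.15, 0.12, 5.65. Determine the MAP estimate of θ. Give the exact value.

The Uniform(0, θ) likelihood is θ^(−n) for θ ≥ max(xᵢ), zero otherwise. Here max(xᵢ) = 5.65.
Posterior ∝ θ^(−4) · θ^(−7) = θ^(−11) on θ ≥ max(1.4, 5.65) = 5.65.
This density is strictly decreasing in θ, so the posterior mode lies at the lower boundary of the support.

θ̂_MAP = 5.65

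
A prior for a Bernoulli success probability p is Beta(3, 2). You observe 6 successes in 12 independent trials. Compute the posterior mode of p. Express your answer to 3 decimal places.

Prior: Beta(3, 2).
Data: 6 successes in 12 trials. The binomial likelihood contributes p^6(1−p)^6, so the posterior is Beta(3+6, 2+6) = Beta(9, 8).
For Beta(a, b) with a, b > 1 the mode is (a−1)/(a+b−2) = 8/15 ≈ 0.533.

p̂_MAP = 0.533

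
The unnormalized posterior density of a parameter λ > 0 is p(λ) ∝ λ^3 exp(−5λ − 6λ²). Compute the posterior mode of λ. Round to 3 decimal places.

λ̂_MAP = 0.333

ℓ'(λ) = 3/λ − 5 − 12λ. Setting this to zero and multiplying by λ: 12λ² + 5λ − 3 = 0.
λ = (−5 + √(5² + 4·12·3)) / (2·12) = (−5 + √169) / 24 = (−5 + 13)/24 = 1/3.
ℓ''(λ) = −3/λ² − 12 < 0, confirming a maximum.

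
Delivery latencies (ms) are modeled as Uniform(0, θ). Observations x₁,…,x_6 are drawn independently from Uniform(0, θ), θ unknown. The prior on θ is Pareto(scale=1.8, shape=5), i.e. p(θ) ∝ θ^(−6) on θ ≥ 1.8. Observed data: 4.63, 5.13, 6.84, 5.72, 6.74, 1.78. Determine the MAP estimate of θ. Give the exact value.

θ̂_MAP = 6.84

The Uniform(0, θ) likelihood is θ^(−n) for θ ≥ max(xᵢ), zero otherwise. Here max(xᵢ) = 6.84.
Posterior ∝ θ^(−6) · θ^(−6) = θ^(−12) on θ ≥ max(1.8, 6.84) = 6.84.
This density is strictly decreasing in θ, so the posterior mode lies at the lower boundary of the support.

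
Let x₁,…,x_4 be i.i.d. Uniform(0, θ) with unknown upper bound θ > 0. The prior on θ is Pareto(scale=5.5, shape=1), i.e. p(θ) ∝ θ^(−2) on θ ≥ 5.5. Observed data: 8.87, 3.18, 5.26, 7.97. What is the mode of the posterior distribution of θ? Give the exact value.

θ̂_MAP = 8.87

The Uniform(0, θ) likelihood is θ^(−n) for θ ≥ max(xᵢ), zero otherwise. Here max(xᵢ) = 8.87.
Posterior ∝ θ^(−2) · θ^(−4) = θ^(−6) on θ ≥ max(5.5, 8.87) = 8.87.
This density is strictly decreasing in θ, so the posterior mode lies at the lower boundary of the support.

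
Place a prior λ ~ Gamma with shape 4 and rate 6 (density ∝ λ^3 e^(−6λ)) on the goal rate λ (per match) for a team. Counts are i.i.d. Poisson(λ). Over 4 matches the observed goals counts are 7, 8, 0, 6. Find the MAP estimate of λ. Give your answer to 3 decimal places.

λ̂_MAP = 2.400

Σxᵢ = 7+8+0+6 = 21, with n = 4.
Posterior ∝ λ^3e^(−6λ) · λ^21e^(−4λ) = λ^24e^(−10λ), i.e. Gamma(shape=25, rate=10).
The mode of a Gamma(a, b) with a ≥ 1 (shape–rate) is (a−1)/b = 24/10 ≈ 2.400.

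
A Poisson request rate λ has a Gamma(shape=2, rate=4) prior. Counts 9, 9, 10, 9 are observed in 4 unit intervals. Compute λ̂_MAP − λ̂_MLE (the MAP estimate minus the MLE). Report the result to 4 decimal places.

Σxᵢ = 37. Posterior is Gamma(39, 8); MAP = (39−1)/8 = 38/8 ≈ 4.75000.
MLE = x̄ = 37/4 ≈ 9.25000.
Difference = 38/8 − 37/4 = -9/2 ≈ -4.5000.

MAP − MLE = -4.5000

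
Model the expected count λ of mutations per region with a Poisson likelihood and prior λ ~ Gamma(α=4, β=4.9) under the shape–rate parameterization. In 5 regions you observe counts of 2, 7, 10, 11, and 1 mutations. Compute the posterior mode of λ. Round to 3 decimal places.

Σxᵢ = 2+7+10+11+1 = 31, with n = 5.
Posterior ∝ λ^3e^(−4.9λ) · λ^31e^(−5λ) = λ^34e^(−9.9λ), i.e. Gamma(shape=35, rate=9.9).
The mode of a Gamma(a, b) with a ≥ 1 (shape–rate) is (a−1)/b = 34/9.9 ≈ 3.434.

λ̂_MAP = 3.434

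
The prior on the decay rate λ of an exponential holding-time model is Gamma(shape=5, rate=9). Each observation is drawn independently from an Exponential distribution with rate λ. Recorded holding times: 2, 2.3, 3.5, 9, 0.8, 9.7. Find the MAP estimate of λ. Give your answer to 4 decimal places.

λ̂_MAP = 0.2755

The Exponential(rate=λ) likelihood is ∝ λ^n e^(−λΣtᵢ). Here n = 6 and Σtᵢ = 2 + 2.3 + 3.5 + 9 + 0.8 + 9.7 = 27.3.
Posterior ∝ λ^4e^(−9λ) · λ^6e^(−27.3λ) = λ^10e^(−36.3λ), i.e. Gamma(11, 36.3).
Mode = (a−1)/b = 10/36.3 ≈ 0.2755.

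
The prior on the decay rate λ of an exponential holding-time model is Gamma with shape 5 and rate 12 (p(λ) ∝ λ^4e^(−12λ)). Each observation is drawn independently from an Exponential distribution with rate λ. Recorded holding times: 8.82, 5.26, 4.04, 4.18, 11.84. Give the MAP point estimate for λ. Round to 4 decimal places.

The Exponential(rate=λ) likelihood is ∝ λ^n e^(−λΣtᵢ). Here n = 5 and Σtᵢ = 8.82 + 5.26 + 4.04 + 4.18 + 11.84 = 34.14.
Posterior ∝ λ^4e^(−12λ) · λ^5e^(−34.14λ) = λ^9e^(−46.14λ), i.e. Gamma(10, 46.14).
Mode = (a−1)/b = 9/46.14 ≈ 0.1951.

λ̂_MAP = 0.1951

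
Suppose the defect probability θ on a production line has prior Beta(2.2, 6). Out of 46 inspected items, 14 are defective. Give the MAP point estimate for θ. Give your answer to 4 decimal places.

θ̂_MAP = 0.2912

Prior: Beta(2.2, 6).
Data: 14 successes in 46 trials. The binomial likelihood contributes θ^14(1−θ)^32, so the posterior is Beta(2.2+14, 6+32) = Beta(16.2, 38).
For Beta(a, b) with a, b > 1 the mode is (a−1)/(a+b−2) = 15.2/52.2 ≈ 0.2912.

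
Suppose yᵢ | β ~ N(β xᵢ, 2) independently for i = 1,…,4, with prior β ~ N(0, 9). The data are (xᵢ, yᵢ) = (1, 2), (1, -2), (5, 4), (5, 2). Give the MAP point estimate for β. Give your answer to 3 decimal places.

β̂_MAP = 0.574

log p(β | y) = −Σ(yᵢ − βxᵢ)²/(2·2) − β²/(2·9) + const.
Setting the derivative to zero: Σxᵢ(yᵢ − βxᵢ)/2 − β/9 = 0, so β = Σxᵢyᵢ / (Σxᵢ² + σ²/τ²).
Σxᵢyᵢ = 1·2 + 1·(-2) + 5·4 + 5·2 = 30; Σxᵢ² = 52; σ²/τ² = 2/9.
β̂_MAP = 30 / (52 + 2/9) = 30/(470/9) = 27/47 ≈ 0.574.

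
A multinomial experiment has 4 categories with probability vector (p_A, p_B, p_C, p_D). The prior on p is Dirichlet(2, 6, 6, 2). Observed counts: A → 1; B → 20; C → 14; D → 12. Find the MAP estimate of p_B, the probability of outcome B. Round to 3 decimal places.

MAP estimate of p_B = 0.424

The posterior is Dirichlet(αᵢ + nᵢ) = Dirichlet(3, 26, 20, 14).
For a Dirichlet(a₁,…,a_K) with all aᵢ > 1, the mode has j-th component (aⱼ − 1)/(Σaᵢ − K).
Here Σaᵢ = 63 and K = 4, so p_B = (26 − 1)/(63 − 4) = 25/59 ≈ 0.424.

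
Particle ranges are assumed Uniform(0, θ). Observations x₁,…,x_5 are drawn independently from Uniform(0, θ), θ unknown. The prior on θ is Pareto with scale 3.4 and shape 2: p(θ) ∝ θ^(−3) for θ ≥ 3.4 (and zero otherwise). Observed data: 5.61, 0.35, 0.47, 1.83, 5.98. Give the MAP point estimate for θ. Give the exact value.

θ̂_MAP = 5.98

The Uniform(0, θ) likelihood is θ^(−n) for θ ≥ max(xᵢ), zero otherwise. Here max(xᵢ) = 5.98.
Posterior ∝ θ^(−3) · θ^(−5) = θ^(−8) on θ ≥ max(3.4, 5.98) = 5.98.
This density is strictly decreasing in θ, so the posterior mode lies at the lower boundary of the support.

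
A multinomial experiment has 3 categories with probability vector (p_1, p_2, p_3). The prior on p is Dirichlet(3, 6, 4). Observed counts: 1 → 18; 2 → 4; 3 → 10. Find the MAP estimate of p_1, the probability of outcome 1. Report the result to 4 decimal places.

MAP estimate: 0.4762

The posterior is Dirichlet(αᵢ + nᵢ) = Dirichlet(21, 10, 14).
For a Dirichlet(a₁,…,a_K) with all aᵢ > 1, the mode has j-th component (aⱼ − 1)/(Σaᵢ − K).
Here Σaᵢ = 45 and K = 3, so p_1 = (21 − 1)/(45 − 3) = 20/42 ≈ 0.4762.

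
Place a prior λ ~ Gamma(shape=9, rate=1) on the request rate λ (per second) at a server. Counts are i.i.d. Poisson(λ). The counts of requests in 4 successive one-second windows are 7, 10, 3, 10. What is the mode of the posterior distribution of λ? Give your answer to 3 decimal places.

Σxᵢ = 7+10+3+10 = 30, with n = 4.
Posterior ∝ λ^8e^(−1λ) · λ^30e^(−4λ) = λ^38e^(−5λ), i.e. Gamma(shape=39, rate=5).
The mode of a Gamma(a, b) with a ≥ 1 (shape–rate) is (a−1)/b = 38/5 ≈ 7.600.

λ̂_MAP = 7.600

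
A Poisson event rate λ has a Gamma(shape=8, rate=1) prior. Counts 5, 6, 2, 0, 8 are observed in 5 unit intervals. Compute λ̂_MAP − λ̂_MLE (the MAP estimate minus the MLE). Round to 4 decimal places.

MAP − MLE = 0.4667

Σxᵢ = 21. Posterior is Gamma(29, 6); MAP = (29−1)/6 = 28/6 ≈ 4.66667.
MLE = x̄ = 21/5 ≈ 4.20000.
Difference = 28/6 − 21/5 = 7/15 ≈ 0.4667.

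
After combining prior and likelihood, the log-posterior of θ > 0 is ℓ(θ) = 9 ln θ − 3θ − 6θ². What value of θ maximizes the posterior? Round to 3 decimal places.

θ̂_MAP = 0.750

ℓ'(θ) = 9/θ − 3 − 12θ. Setting this to zero and multiplying by θ: 12θ² + 3θ − 9 = 0.
θ = (−3 + √(3² + 4·12·9)) / (2·12) = (−3 + √441) / 24 = (−3 + 21)/24 = 3/4.
ℓ''(θ) = −9/θ² − 12 < 0, confirming a maximum.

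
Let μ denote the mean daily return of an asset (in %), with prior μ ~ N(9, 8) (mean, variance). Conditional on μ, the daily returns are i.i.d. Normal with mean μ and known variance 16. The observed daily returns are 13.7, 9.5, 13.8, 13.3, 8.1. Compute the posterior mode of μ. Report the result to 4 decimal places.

n = 5; x̄ = (13.7 + 9.5 + 13.8 + 13.3 + 8.1)/5 = 58.4/5 = 11.68.
For a Normal prior and Normal likelihood with known variance, the posterior is Normal; its mode equals its mean, the precision-weighted average.
Prior precision 1/σ₀² = 1/8 = 0.125; data precision n/σ² = 5/16 = 0.3125.
μ̂ = (0.125·9 + 0.3125·11.68) / (0.125 + 0.3125) = 4.775/0.4375 = 382/35 ≈ 10.9143.

μ̂_MAP = 10.9143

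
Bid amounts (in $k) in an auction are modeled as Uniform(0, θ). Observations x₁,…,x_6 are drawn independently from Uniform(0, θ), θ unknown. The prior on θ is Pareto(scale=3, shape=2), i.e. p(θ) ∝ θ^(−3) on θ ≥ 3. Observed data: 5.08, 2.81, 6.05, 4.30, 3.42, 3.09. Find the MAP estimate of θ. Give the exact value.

The Uniform(0, θ) likelihood is θ^(−n) for θ ≥ max(xᵢ), zero otherwise. Here max(xᵢ) = 6.05.
Posterior ∝ θ^(−3) · θ^(−6) = θ^(−9) on θ ≥ max(3, 6.05) = 6.05.
This density is strictly decreasing in θ, so the posterior mode lies at the lower boundary of the support.

θ̂_MAP = 6.05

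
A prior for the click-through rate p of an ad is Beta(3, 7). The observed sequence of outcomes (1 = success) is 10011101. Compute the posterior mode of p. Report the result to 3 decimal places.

Prior: Beta(3, 7).
Data: 5 successes in 8 trials (from the sequence). The binomial likelihood contributes p^5(1−p)^3, so the posterior is Beta(3+5, 7+3) = Beta(8, 10).
For Beta(a, b) with a, b > 1 the mode is (a−1)/(a+b−2) = 7/16 ≈ 0.438.

p̂_MAP = 0.438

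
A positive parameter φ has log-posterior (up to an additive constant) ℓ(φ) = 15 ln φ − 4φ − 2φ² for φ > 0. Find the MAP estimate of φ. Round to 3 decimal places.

ℓ'(φ) = 15/φ − 4 − 4φ. Setting this to zero and multiplying by φ: 4φ² + 4φ − 15 = 0.
φ = (−4 + √(4² + 4·4·15)) / (2·4) = (−4 + √256) / 8 = (−4 + 16)/8 = 3/2.
ℓ''(φ) = −15/φ² − 4 < 0, confirming a maximum.

φ̂_MAP = 1.500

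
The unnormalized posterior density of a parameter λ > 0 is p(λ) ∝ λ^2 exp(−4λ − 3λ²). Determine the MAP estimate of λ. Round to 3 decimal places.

λ̂_MAP = 0.333

ℓ'(λ) = 2/λ − 4 − 6λ. Setting this to zero and multiplying by λ: 6λ² + 4λ − 2 = 0.
λ = (−4 + √(4² + 4·6·2)) / (2·6) = (−4 + √64) / 12 = (−4 + 8)/12 = 1/3.
ℓ''(λ) = −2/λ² − 6 < 0, confirming a maximum.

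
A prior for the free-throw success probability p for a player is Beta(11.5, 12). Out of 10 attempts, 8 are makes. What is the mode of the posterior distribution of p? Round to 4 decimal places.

Prior: Beta(11.5, 12).
Data: 8 successes in 10 trials. The binomial likelihood contributes p^8(1−p)^2, so the posterior is Beta(11.5+8, 12+2) = Beta(19.5, 14).
For Beta(a, b) with a, b > 1 the mode is (a−1)/(a+b−2) = 18.5/31.5 ≈ 0.5873.

p̂_MAP = 0.5873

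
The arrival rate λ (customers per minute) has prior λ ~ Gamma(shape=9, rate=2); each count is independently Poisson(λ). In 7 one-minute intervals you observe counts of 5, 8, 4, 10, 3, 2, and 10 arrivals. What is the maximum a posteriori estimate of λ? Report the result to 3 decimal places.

Σxᵢ = 5+8+4+10+3+2+10 = 42, with n = 7.
Posterior ∝ λ^8e^(−2λ) · λ^42e^(−7λ) = λ^50e^(−9λ), i.e. Gamma(shape=51, rate=9).
The mode of a Gamma(a, b) with a ≥ 1 (shape–rate) is (a−1)/b = 50/9 ≈ 5.556.

λ̂_MAP = 5.556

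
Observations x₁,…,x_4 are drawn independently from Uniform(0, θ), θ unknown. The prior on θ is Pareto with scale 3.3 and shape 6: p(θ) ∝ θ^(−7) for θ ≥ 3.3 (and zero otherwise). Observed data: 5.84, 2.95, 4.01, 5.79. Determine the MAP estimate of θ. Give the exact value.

The Uniform(0, θ) likelihood is θ^(−n) for θ ≥ max(xᵢ), zero otherwise. Here max(xᵢ) = 5.84.
Posterior ∝ θ^(−7) · θ^(−4) = θ^(−11) on θ ≥ max(3.3, 5.84) = 5.84.
This density is strictly decreasing in θ, so the posterior mode lies at the lower boundary of the support.

θ̂_MAP = 5.84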